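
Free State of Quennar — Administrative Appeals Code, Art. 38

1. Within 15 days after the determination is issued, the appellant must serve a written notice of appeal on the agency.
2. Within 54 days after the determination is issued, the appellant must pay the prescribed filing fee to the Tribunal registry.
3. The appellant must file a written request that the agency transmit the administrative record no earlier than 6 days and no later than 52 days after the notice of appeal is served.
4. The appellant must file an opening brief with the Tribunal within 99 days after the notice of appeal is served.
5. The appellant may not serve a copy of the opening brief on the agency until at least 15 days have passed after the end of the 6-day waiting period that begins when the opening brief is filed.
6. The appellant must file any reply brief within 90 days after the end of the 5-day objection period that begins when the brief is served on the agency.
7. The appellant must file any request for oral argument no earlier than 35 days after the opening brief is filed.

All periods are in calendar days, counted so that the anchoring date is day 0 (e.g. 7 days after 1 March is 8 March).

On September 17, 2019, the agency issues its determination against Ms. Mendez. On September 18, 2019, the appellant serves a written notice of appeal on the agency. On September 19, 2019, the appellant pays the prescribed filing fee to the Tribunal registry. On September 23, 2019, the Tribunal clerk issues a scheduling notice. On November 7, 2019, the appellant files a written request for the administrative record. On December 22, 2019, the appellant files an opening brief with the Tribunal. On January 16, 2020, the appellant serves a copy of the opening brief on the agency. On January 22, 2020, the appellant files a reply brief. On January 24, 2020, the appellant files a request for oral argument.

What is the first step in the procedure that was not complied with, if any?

(1) due by September 17, 2019 + 15 days = October 2, 2019; done September 18, 2019 — timely.
(2) due by September 17, 2019 + 54 days = November 10, 2019; completed September 19, 2019, before the deadline.
(3) the permitted window runs from September 18, 2019 + 6 = September 24, 2019 to September 18, 2019 + 52 = November 9, 2019; done November 7, 2019 — within the window.
(4) due by September 18, 2019 + 99 days = December 26, 2019; completed December 22, 2019, before the deadline.
(5) permitted from December 28, 2019 + 15 days = January 12, 2020 onward; done January 16, 2020 — permitted.
(6) due by January 21, 2020 + 90 days = April 20, 2020; completed January 22, 2020, before the deadline.
(7) permitted from December 22, 2019 + 35 days = January 26, 2020 onward; January 24, 2020 is 2 days before the earliest permitted date.

Step 7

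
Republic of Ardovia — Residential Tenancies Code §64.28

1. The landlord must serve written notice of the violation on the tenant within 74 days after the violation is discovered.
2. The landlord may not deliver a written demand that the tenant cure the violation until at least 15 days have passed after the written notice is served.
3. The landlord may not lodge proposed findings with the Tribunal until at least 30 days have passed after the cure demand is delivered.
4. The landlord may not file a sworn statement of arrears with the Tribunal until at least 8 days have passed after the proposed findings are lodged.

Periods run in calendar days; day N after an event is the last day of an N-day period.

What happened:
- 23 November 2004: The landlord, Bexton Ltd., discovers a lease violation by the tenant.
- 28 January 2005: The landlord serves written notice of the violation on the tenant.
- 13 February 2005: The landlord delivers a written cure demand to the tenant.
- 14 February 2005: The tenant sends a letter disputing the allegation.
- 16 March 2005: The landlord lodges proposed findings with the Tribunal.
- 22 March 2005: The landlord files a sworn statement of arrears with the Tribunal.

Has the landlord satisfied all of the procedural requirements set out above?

No

(1) due by 23 November 2004 + 74 days = 5 February 2005; completed 28 January 2005, before the deadline.
(2) permitted from 28 January 2005 + 15 days = 12 February 2005 onward; 13 February 2005 is on or after that date.
(3) permitted from 13 February 2005 + 30 days = 15 March 2005 onward; 16 March 2005 is on or after that date.
(4) permitted from 16 March 2005 + 8 days = 24 March 2005 onward; 22 March 2005 is 2 days before the earliest permitted date.
That is the first point of non-compliance.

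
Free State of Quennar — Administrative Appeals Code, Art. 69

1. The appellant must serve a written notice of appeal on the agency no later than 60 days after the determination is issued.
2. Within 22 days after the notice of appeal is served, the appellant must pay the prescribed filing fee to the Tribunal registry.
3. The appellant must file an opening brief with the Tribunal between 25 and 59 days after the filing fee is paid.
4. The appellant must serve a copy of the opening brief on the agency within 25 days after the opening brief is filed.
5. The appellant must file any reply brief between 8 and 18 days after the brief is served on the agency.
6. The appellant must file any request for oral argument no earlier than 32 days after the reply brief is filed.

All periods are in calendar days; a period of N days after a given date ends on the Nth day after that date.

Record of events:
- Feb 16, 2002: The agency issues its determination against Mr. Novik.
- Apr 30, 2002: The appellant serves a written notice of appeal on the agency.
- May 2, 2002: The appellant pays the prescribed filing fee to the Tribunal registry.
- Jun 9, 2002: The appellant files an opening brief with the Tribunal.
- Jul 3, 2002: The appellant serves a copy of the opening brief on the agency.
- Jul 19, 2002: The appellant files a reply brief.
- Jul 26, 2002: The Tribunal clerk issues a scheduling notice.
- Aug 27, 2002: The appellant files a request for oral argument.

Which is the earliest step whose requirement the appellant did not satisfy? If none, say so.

(1) due by Feb 16, 2002 + 60 days = Apr 17, 2002; not done until Apr 30, 2002, 13 days after the deadline.
The procedure was therefore not followed at step 1.

Step 1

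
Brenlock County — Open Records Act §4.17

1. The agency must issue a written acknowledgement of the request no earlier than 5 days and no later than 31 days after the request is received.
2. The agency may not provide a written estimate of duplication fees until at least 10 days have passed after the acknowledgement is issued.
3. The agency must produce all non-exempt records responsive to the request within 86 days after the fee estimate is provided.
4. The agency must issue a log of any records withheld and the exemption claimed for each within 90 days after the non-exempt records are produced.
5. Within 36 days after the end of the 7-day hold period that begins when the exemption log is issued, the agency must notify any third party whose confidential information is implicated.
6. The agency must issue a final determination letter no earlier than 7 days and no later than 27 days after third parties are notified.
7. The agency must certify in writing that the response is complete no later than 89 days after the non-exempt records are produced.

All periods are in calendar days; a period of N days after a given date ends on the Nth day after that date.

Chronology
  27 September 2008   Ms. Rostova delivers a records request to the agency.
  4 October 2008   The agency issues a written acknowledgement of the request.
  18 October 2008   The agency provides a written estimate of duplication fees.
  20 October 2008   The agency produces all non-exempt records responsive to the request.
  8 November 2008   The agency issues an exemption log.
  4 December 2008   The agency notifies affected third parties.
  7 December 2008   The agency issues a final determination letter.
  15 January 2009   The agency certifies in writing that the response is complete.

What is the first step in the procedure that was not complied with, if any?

Step 6

(1) the permitted window runs from 27 September 2008 + 5 = 2 October 2008 to 27 September 2008 + 31 = 28 October 2008; done 4 October 2008, which is between those dates.
(2) permitted from 4 October 2008 + 10 days = 14 October 2008 onward; done 18 October 2008 — permitted.
(3) due by 18 October 2008 + 86 days = 12 January 2009; 20 October 2008 is within that limit.
(4) due by 20 October 2008 + 90 days = 18 January 2009; completed 8 November 2008, before the deadline.
(5) due by 15 November 2008 + 36 days = 21 December 2008; 4 December 2008 is within that limit.
(6) the permitted window runs from 4 December 2008 + 7 = 11 December 2008 to 4 December 2008 + 27 = 31 December 2008; 7 December 2008 is 4 days too early.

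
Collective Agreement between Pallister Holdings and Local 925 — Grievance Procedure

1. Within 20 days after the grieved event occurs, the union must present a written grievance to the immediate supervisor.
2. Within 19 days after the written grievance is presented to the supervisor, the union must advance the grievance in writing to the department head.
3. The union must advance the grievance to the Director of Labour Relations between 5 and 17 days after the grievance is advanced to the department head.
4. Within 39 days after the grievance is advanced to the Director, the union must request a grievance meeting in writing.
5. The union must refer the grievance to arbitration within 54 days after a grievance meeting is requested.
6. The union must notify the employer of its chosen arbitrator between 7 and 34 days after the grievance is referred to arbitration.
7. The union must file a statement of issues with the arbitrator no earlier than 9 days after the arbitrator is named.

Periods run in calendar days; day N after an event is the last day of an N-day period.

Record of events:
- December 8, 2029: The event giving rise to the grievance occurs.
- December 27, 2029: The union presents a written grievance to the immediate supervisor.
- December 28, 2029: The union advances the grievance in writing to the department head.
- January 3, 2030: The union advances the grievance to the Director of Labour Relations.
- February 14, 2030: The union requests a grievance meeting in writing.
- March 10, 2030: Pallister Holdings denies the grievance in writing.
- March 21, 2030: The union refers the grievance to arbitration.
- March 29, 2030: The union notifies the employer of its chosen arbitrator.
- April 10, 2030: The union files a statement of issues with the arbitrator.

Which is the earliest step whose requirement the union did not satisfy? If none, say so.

(1) due by December 8, 2029 + 20 days = December 28, 2029; completed December 27, 2029, before the deadline.
(2) due by December 27, 2029 + 19 days = January 15, 2030; done December 28, 2029 — timely.
(3) the permitted window runs from December 28, 2029 + 5 = January 2, 2030 to December 28, 2029 + 17 = January 14, 2030; done January 3, 2030 — within the window.
(4) due by January 3, 2030 + 39 days = February 11, 2030; not done until February 14, 2030, 3 days after the deadline.

Step 4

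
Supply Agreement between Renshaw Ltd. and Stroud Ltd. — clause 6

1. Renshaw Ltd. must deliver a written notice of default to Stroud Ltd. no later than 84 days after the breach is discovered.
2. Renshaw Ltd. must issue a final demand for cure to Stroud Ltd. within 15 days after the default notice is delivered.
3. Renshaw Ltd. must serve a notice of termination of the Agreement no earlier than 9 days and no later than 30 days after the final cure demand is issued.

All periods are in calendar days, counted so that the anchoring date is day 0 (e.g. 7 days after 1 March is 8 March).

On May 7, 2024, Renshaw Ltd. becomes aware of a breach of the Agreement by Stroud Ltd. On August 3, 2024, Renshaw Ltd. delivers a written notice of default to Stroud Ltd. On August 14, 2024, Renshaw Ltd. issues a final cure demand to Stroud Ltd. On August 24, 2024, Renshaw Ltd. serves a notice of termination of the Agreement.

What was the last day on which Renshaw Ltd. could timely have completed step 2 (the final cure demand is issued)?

August 18, 2024

Step 2 runs from August 3, 2024, when the default notice is delivered. 15 days after August 3, 2024 is August 18, 2024.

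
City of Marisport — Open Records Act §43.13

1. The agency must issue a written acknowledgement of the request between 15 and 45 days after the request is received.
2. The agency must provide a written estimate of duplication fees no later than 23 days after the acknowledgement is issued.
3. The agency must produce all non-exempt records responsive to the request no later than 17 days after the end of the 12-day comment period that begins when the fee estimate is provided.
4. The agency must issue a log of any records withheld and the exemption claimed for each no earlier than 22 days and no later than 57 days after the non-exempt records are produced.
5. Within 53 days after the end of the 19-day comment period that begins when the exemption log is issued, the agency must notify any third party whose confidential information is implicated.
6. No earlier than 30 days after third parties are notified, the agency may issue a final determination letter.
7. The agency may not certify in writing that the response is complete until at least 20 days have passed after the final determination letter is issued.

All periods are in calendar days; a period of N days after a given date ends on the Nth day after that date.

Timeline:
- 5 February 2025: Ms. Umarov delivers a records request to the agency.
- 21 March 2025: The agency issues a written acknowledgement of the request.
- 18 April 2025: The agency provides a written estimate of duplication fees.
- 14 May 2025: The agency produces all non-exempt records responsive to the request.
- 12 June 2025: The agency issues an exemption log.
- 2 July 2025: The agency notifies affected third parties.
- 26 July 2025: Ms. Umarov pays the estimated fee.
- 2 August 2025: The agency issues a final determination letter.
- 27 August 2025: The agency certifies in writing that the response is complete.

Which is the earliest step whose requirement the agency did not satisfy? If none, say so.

(1) the permitted window runs from 5 February 2025 + 15 = 20 February 2025 to 5 February 2025 + 45 = 22 March 2025; 21 March 2025 falls inside that range.
(2) due by 21 March 2025 + 23 days = 13 April 2025; 18 April 2025 misses that deadline by 5 days.
That is the first point of non-compliance.

Step 2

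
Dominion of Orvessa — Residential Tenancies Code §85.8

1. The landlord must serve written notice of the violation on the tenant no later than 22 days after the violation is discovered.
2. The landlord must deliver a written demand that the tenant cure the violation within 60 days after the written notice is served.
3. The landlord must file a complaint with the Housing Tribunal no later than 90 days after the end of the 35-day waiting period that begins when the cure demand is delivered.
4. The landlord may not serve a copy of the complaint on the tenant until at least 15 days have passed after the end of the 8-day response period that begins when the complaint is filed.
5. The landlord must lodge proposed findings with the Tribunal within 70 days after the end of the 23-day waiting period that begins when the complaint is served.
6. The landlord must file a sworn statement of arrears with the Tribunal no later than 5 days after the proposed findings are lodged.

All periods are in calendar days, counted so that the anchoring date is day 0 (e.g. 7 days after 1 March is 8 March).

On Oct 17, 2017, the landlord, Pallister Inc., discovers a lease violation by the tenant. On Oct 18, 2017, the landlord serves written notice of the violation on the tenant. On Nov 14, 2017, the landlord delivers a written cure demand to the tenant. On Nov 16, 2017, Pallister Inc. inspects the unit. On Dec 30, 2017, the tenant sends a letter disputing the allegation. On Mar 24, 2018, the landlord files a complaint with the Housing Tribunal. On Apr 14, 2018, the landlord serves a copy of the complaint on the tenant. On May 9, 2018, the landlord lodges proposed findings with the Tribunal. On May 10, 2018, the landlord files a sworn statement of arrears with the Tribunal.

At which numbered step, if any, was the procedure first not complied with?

Step 1 — counting 22 days from Oct 17, 2017 (when the violation is discovered) gives a deadline of Nov 8, 2017; done Oct 18, 2017 — timely.
Step 2 — counting 60 days from Oct 18, 2017 (when the written notice is served) gives a deadline of Dec 17, 2017; done Nov 14, 2017 — timely.
Step 3 — counting 90 days from Dec 19, 2017 (end of the 35-day waiting period, which began when the cure demand is delivered on Nov 14, 2017) gives a deadline of Mar 19, 2018; Mar 24, 2018 misses that deadline by 5 days.

Step 3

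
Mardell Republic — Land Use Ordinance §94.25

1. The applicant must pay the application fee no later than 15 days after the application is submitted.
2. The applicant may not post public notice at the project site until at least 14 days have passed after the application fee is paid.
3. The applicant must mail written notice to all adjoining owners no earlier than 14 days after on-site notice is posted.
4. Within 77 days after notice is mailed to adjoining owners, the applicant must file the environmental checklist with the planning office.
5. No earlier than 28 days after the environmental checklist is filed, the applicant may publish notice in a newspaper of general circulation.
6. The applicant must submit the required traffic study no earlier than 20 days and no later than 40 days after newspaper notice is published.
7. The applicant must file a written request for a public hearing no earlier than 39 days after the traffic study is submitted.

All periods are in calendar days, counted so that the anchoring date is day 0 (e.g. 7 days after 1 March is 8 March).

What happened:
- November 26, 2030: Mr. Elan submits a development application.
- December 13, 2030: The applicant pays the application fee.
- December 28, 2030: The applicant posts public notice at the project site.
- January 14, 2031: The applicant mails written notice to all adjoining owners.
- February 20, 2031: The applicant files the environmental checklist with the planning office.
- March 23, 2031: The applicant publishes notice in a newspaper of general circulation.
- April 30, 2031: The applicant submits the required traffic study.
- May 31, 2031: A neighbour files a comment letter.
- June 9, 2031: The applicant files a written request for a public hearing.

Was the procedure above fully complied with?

No

(1) due by November 26, 2030 + 15 days = December 11, 2030; December 13, 2030 misses that deadline by 2 days.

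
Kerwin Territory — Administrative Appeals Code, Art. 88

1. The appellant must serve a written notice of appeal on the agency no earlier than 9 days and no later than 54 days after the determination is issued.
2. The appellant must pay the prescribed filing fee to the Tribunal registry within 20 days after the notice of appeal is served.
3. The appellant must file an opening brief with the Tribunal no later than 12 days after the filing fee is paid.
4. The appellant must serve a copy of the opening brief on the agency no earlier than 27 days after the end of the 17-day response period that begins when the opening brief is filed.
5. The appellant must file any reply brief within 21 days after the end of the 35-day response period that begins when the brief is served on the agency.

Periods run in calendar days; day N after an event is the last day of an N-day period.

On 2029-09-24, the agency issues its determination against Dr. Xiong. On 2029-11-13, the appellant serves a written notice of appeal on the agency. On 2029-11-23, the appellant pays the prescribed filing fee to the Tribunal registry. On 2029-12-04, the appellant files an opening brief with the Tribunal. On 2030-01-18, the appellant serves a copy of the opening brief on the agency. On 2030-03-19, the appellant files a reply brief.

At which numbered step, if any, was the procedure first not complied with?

Step 5

Step 1 — 9 and 54 days from 2029-09-24 (when the determination is issued) are 2029-10-03 and 2029-11-17 respectively; done 2029-11-13, which is between those dates.
Step 2 — counting 20 days from 2029-11-13 (when the notice of appeal is served) gives a deadline of 2029-12-03; done 2029-11-23 — timely.
Step 3 — counting 12 days from 2029-11-23 (when the filing fee is paid) gives a deadline of 2029-12-05; done 2029-12-04 — timely.
Step 4 — must wait 27 days from 2029-12-21 (end of the 17-day response period, which began when the opening brief is filed on 2029-12-04), so not before 2030-01-17; done 2030-01-18, after the minimum wait.
Step 5 — counting 21 days from 2030-02-22 (end of the 35-day response period, which began when the brief is served on the agency on 2030-01-18) gives a deadline of 2030-03-15; done 2030-03-19 — 4 days late.
Later steps need not be reached.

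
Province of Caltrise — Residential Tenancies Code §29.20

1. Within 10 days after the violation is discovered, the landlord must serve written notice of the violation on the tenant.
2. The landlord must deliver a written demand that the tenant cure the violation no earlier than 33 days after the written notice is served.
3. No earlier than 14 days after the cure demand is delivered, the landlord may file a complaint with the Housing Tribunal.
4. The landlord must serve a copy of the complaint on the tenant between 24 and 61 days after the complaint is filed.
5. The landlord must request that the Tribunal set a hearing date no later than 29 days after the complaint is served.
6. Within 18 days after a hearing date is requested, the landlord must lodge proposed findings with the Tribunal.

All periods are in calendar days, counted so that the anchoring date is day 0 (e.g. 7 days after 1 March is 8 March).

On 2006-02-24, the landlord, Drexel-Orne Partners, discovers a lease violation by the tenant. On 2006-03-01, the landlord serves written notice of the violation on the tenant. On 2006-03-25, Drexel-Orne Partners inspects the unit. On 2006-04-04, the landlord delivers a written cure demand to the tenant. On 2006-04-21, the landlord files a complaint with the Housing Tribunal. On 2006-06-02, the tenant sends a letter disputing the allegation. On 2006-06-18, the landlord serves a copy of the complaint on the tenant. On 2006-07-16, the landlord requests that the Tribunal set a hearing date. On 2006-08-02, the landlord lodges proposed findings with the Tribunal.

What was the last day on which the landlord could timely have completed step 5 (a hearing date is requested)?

Step 5 runs from 2006-06-18, when the complaint is served. 29 days after 2006-06-18 is 2006-07-17.

2006-07-17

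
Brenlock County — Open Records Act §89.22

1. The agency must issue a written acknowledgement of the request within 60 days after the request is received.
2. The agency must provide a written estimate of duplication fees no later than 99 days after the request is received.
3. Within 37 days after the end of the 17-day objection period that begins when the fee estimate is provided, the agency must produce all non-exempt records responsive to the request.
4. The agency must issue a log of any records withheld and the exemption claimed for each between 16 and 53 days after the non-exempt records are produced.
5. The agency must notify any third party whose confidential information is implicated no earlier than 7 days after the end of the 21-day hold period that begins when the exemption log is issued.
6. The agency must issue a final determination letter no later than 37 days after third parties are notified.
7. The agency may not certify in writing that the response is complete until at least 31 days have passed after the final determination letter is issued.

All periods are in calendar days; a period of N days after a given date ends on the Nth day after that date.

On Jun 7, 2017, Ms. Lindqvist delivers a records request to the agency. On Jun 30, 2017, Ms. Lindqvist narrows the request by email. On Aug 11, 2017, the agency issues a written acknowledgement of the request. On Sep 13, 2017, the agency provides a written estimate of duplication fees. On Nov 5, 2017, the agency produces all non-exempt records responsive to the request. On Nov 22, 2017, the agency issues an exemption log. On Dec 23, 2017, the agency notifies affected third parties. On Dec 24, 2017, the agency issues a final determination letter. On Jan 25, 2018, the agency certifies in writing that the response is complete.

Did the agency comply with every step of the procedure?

No

Step 1: 60 days after Jun 7, 2017 (when the request is received) is Aug 6, 2017; done Aug 11, 2017 — 5 days late.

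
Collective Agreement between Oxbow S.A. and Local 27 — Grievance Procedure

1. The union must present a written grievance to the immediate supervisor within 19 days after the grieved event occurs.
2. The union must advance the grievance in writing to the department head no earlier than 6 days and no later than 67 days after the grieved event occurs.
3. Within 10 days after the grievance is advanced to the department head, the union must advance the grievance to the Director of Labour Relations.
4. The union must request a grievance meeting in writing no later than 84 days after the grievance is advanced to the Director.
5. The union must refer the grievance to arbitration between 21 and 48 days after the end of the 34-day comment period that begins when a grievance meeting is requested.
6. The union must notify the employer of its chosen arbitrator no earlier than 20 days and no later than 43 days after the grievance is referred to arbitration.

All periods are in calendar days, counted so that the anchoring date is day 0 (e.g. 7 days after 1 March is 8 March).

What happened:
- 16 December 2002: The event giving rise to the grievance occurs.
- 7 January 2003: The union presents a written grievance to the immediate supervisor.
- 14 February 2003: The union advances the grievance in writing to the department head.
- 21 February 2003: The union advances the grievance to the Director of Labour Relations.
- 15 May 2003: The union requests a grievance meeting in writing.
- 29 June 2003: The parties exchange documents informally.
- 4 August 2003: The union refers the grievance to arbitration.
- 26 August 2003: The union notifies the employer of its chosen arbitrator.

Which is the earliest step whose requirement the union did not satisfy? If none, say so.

Step 1

Step 1: 19 days after 16 December 2002 (when the grieved event occurs) is 4 January 2003; done 7 January 2003 — 3 days late.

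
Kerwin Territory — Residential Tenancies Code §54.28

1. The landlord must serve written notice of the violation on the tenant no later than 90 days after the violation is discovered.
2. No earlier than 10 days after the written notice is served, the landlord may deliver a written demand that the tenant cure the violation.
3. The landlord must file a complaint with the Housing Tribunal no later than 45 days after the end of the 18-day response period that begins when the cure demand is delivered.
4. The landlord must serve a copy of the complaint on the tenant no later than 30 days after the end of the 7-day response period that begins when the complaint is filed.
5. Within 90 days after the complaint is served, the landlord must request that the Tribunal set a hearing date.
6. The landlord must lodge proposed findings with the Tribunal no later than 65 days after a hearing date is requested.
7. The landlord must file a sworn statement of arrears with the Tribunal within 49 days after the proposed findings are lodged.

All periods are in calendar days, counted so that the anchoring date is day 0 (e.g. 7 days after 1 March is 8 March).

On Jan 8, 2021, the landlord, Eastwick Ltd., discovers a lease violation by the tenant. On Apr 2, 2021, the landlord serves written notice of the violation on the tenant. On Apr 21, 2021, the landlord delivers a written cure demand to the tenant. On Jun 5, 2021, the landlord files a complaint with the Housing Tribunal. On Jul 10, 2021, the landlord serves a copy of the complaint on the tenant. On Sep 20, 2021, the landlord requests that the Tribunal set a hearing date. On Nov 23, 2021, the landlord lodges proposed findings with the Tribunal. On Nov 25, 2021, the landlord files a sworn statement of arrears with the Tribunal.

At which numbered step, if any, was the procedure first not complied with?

None — every step was satisfied

Step 1 — counting 90 days from Jan 8, 2021 (when the violation is discovered) gives a deadline of Apr 8, 2021; done Apr 2, 2021 — timely.
Step 2 — must wait 10 days from Apr 2, 2021 (when the written notice is served), so not before Apr 12, 2021; Apr 21, 2021 is on or after that date.
Step 3 — counting 45 days from May 9, 2021 (end of the 18-day response period, which began when the cure demand is delivered on Apr 21, 2021) gives a deadline of Jun 23, 2021; Jun 5, 2021 is within that limit.
Step 4 — counting 30 days from Jun 12, 2021 (end of the 7-day response period, which began when the complaint is filed on Jun 5, 2021) gives a deadline of Jul 12, 2021; done Jul 10, 2021 — timely.
Step 5 — counting 90 days from Jul 10, 2021 (when the complaint is served) gives a deadline of Oct 8, 2021; completed Sep 20, 2021, before the deadline.
Step 6 — counting 65 days from Sep 20, 2021 (when a hearing date is requested) gives a deadline of Nov 24, 2021; completed Nov 23, 2021, before the deadline.
Step 7 — counting 49 days from Nov 23, 2021 (when the proposed findings are lodged) gives a deadline of Jan 11, 2022; Nov 25, 2021 is within that limit.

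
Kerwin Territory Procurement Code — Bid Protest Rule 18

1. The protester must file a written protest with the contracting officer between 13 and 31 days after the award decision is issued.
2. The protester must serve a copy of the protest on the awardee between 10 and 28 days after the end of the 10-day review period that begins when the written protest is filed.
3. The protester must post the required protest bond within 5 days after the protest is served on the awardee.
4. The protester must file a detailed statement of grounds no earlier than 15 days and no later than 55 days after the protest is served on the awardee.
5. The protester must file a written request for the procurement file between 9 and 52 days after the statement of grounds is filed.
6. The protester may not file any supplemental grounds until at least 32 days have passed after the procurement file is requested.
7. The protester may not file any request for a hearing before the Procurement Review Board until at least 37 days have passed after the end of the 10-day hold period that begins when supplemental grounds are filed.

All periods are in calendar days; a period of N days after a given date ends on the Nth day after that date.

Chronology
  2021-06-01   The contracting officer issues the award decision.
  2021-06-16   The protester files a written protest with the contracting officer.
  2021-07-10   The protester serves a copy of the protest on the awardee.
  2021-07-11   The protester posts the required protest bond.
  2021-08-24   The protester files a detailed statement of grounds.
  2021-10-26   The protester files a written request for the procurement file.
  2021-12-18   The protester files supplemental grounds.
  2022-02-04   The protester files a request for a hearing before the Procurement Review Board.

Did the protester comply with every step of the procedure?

(1) the permitted window runs from 2021-06-01 + 13 = 2021-06-14 to 2021-06-01 + 31 = 2021-07-02; done 2021-06-16, which is between those dates.
(2) the permitted window runs from 2021-06-26 + 10 = 2021-07-06 to 2021-06-26 + 28 = 2021-07-24; done 2021-07-10, which is between those dates.
(3) due by 2021-07-10 + 5 days = 2021-07-15; completed 2021-07-11, before the deadline.
(4) the permitted window runs from 2021-07-10 + 15 = 2021-07-25 to 2021-07-10 + 55 = 2021-09-03; 2021-08-24 falls inside that range.
(5) the permitted window runs from 2021-08-24 + 9 = 2021-09-02 to 2021-08-24 + 52 = 2021-10-15; 2021-10-26 is 11 days past the end of the window.

No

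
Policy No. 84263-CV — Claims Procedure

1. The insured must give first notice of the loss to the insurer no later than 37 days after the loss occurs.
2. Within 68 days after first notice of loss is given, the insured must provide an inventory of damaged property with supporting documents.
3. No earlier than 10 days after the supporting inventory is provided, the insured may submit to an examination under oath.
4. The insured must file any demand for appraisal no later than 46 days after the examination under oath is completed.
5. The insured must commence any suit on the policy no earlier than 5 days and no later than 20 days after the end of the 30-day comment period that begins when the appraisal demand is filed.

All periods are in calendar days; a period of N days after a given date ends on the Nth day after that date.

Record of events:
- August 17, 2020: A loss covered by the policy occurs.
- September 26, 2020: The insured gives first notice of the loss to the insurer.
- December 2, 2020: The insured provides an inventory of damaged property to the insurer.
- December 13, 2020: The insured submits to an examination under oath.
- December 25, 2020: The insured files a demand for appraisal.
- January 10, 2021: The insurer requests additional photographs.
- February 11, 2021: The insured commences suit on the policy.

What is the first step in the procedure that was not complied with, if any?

Step 1

(1) due by August 17, 2020 + 37 days = September 23, 2020; done September 26, 2020 — 3 days late.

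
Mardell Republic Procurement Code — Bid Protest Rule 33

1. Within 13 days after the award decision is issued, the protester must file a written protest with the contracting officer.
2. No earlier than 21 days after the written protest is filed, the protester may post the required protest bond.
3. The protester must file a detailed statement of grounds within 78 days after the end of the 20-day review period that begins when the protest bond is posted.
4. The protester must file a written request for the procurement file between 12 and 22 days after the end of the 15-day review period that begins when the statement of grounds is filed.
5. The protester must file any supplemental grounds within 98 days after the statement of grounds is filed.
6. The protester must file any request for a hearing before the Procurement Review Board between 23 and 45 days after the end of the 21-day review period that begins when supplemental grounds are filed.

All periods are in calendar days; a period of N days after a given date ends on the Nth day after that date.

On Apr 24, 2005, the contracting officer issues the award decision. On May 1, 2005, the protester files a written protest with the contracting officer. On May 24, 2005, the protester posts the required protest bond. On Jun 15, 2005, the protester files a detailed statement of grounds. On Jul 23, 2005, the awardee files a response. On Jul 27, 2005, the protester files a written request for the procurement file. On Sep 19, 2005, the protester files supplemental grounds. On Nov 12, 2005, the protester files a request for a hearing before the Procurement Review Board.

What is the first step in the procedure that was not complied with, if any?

Step 1 — counting 13 days from Apr 24, 2005 (when the award decision is issued) gives a deadline of May 7, 2005; May 1, 2005 is within that limit.
Step 2 — must wait 21 days from May 1, 2005 (when the written protest is filed), so not before May 22, 2005; done May 24, 2005, after the minimum wait.
Step 3 — counting 78 days from Jun 13, 2005 (end of the 20-day review period, which began when the protest bond is posted on May 24, 2005) gives a deadline of Aug 30, 2005; completed Jun 15, 2005, before the deadline.
Step 4 — 12 and 22 days from Jun 30, 2005 (end of the 15-day review period, which began when the statement of grounds is filed on Jun 15, 2005) are Jul 12, 2005 and Jul 22, 2005 respectively; Jul 27, 2005 is 5 days past the end of the window.
The procedure was therefore not followed at step 4.

Step 4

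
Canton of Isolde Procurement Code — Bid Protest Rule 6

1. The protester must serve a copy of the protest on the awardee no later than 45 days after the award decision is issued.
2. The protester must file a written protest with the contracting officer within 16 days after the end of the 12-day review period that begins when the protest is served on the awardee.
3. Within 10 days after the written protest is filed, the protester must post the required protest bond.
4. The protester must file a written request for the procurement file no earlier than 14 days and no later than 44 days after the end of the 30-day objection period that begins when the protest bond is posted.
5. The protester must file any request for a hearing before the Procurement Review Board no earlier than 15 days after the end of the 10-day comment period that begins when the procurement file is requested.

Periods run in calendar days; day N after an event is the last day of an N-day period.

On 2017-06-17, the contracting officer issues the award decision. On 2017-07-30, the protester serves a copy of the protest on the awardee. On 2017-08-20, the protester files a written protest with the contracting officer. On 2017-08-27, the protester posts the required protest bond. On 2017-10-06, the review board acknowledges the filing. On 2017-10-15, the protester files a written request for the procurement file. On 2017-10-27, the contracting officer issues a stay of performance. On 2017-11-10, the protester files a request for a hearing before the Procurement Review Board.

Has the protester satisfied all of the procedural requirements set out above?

Yes

Step 1: 45 days after 2017-06-17 (when the award decision is issued) is 2017-08-01; done 2017-07-30 — timely.
Step 2: 16 days after 2017-08-11 (end of the 12-day review period, which began when the protest is served on the awardee on 2017-07-30) is 2017-08-27; done 2017-08-20 — timely.
Step 3: 10 days after 2017-08-20 (when the written protest is filed) is 2017-08-30; 2017-08-27 is within that limit.
Step 4: the window is 14–44 days after 2017-09-26 (end of the 30-day objection period, which began when the protest bond is posted on 2017-08-27), so 2017-10-10 through 2017-11-09; 2017-10-15 falls inside that range.
Step 5: the earliest permitted date is 15 days after 2017-10-25 (end of the 10-day comment period, which began when the procurement file is requested on 2017-10-15), i.e. 2017-11-09; 2017-11-10 is on or after that date.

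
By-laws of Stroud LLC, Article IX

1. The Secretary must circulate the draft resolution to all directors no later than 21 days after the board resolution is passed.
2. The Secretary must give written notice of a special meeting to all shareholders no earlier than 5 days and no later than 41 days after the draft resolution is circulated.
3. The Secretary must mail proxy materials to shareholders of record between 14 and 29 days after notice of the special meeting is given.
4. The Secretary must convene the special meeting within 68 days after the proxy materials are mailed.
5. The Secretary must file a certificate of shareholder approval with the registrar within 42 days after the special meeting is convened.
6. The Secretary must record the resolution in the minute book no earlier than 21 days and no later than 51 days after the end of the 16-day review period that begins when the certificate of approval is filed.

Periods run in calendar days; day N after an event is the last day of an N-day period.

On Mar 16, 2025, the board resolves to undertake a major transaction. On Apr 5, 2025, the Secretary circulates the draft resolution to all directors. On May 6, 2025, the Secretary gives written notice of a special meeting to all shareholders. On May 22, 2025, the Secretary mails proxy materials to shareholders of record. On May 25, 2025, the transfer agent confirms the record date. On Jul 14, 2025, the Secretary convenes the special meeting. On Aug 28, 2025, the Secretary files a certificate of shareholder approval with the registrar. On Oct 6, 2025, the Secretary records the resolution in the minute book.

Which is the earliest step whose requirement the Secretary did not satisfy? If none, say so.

(1) due by Mar 16, 2025 + 21 days = Apr 6, 2025; done Apr 5, 2025 — timely.
(2) the permitted window runs from Apr 5, 2025 + 5 = Apr 10, 2025 to Apr 5, 2025 + 41 = May 16, 2025; done May 6, 2025 — within the window.
(3) the permitted window runs from May 6, 2025 + 14 = May 20, 2025 to May 6, 2025 + 29 = Jun 4, 2025; May 22, 2025 falls inside that range.
(4) due by May 22, 2025 + 68 days = Jul 29, 2025; done Jul 14, 2025 — timely.
(5) due by Jul 14, 2025 + 42 days = Aug 25, 2025; not done until Aug 28, 2025, 3 days after the deadline.

Step 5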